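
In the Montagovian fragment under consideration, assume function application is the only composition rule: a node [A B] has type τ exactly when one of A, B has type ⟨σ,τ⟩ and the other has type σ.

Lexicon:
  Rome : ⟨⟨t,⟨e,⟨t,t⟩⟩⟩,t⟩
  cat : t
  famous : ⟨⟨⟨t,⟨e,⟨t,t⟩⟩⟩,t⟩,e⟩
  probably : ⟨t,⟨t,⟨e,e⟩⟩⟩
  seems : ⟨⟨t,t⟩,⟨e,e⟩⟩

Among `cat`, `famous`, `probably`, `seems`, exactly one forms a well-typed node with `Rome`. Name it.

famous

cat : t — Rome needs ⟨t,⟨e,⟨t,t⟩⟩⟩; cat needs nothing (atomic); neither fits.
famous — combines: famous : ⟨⟨⟨t,⟨e,⟨t,t⟩⟩⟩,t⟩,e⟩ takes Rome : ⟨⟨t,⟨e,⟨t,t⟩⟩⟩,t⟩ as argument, giving e.
probably : ⟨t,⟨t,⟨e,e⟩⟩⟩ — Rome needs ⟨t,⟨e,⟨t,t⟩⟩⟩; probably needs t; neither fits.
seems : ⟨⟨t,t⟩,⟨e,e⟩⟩ — Rome needs ⟨t,⟨e,⟨t,t⟩⟩⟩; seems needs ⟨t,t⟩; neither fits.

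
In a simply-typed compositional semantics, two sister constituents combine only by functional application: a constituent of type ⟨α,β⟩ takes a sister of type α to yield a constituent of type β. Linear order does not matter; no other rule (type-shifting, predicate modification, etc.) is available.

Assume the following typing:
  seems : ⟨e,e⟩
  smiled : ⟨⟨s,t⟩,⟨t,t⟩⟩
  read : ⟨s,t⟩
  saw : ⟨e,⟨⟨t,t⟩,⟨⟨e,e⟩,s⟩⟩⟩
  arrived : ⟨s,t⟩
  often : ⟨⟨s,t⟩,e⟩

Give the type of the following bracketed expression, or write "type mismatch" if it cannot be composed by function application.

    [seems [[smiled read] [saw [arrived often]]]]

s

[smiled read]: ⟨⟨s,t⟩,⟨t,t⟩⟩ applied to ⟨s,t⟩ yields ⟨t,t⟩.
[arrived often]: ⟨⟨s,t⟩,e⟩ applied to ⟨s,t⟩ yields e.
[saw [arrived often]]: ⟨e,⟨⟨t,t⟩,⟨⟨e,e⟩,s⟩⟩⟩ applied to e yields ⟨⟨t,t⟩,⟨⟨e,e⟩,s⟩⟩.
[[smiled read] [saw [arrived often]]]: ⟨⟨t,t⟩,⟨⟨e,e⟩,s⟩⟩ applied to ⟨t,t⟩ yields ⟨⟨e,e⟩,s⟩.
[seems [[smiled read] [saw [arrived often]]]]: ⟨⟨e,e⟩,s⟩ applied to ⟨e,e⟩ yields s.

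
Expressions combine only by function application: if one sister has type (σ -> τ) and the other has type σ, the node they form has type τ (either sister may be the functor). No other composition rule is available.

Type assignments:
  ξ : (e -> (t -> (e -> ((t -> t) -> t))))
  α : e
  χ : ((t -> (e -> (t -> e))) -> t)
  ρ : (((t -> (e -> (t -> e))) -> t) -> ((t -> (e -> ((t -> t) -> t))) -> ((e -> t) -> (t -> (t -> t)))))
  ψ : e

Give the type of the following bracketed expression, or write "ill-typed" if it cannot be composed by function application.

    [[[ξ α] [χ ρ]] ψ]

ill-typed

[ξ α] — ξ of type (e -> (t -> (e -> ((t -> t) -> t)))) combines with α of type e: type (t -> (e -> ((t -> t) -> t))).
[χ ρ] — ρ of type (((t -> (e -> (t -> e))) -> t) -> ((t -> (e -> ((t -> t) -> t))) -> ((e -> t) -> (t -> (t -> t))))) combines with χ of type ((t -> (e -> (t -> e))) -> t): type ((t -> (e -> ((t -> t) -> t))) -> ((e -> t) -> (t -> (t -> t)))).
[[ξ α] [χ ρ]] — [χ ρ] of type ((t -> (e -> ((t -> t) -> t))) -> ((e -> t) -> (t -> (t -> t)))) combines with [ξ α] of type (t -> (e -> ((t -> t) -> t))): type ((e -> t) -> (t -> (t -> t))).
[[[ξ α] [χ ρ]] ψ]: ((e -> t) -> (t -> (t -> t))) and e cannot combine by function application — type clash.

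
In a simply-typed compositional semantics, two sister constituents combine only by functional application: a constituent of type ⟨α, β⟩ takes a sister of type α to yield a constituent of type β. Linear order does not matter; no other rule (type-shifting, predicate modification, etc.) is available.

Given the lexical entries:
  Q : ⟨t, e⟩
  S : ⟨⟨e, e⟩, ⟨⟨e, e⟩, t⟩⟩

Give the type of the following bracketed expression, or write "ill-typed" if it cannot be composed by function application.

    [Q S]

ill-typed

At [Q S]: neither ⟨t, e⟩ nor ⟨⟨e, e⟩, ⟨⟨e, e⟩, t⟩⟩ can take the other as argument; the node is ill-typed.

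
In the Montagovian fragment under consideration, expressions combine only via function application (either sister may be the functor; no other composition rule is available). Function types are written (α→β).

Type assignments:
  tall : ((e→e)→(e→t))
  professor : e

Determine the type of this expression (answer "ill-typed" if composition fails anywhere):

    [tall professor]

ill-typed

At [tall professor]: neither ((e→e)→(e→t)) nor e can take the other as argument; the node is ill-typed.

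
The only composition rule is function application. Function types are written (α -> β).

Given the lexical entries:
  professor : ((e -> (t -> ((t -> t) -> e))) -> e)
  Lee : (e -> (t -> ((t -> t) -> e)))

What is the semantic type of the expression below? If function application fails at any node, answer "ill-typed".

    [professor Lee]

[professor Lee]: ((e -> (t -> ((t -> t) -> e))) -> e) applied to (e -> (t -> ((t -> t) -> e))) yields e.

e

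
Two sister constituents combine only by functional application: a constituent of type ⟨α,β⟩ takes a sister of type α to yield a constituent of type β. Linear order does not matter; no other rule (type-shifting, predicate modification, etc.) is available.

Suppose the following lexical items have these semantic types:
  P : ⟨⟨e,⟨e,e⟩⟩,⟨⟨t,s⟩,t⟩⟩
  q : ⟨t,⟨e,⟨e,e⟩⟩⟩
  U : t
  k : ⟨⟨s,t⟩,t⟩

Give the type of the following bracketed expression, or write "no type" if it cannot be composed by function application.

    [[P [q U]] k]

[q U] — q of type ⟨t,⟨e,⟨e,e⟩⟩⟩ combines with U of type t: type ⟨e,⟨e,e⟩⟩.
[P [q U]] — P of type ⟨⟨e,⟨e,e⟩⟩,⟨⟨t,s⟩,t⟩⟩ combines with [q U] of type ⟨e,⟨e,e⟩⟩: type ⟨⟨t,s⟩,t⟩.
[[P [q U]] k]: ⟨⟨t,s⟩,t⟩ and ⟨⟨s,t⟩,t⟩ cannot combine by function application — type clash.

no type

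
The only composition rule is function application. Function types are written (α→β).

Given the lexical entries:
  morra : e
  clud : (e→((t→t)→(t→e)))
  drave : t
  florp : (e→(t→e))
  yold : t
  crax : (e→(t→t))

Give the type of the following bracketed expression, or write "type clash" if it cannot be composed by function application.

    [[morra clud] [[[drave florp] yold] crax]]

type clash

At [morra clud], clud : (e→((t→t)→(t→e))) takes morra : e, giving ((t→t)→(t→e)).
At [drave florp]: neither t nor (e→(t→e)) can take the other as argument; the node is ill-typed.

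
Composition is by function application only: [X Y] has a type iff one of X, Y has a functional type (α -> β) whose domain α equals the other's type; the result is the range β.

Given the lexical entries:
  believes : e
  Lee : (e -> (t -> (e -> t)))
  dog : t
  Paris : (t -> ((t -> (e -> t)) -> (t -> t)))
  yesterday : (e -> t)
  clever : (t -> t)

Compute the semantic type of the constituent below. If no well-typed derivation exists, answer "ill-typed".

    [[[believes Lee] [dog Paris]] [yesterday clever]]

[believes Lee]: (e -> (t -> (e -> t))) applied to e yields (t -> (e -> t)).
[dog Paris]: (t -> ((t -> (e -> t)) -> (t -> t))) applied to t yields ((t -> (e -> t)) -> (t -> t)).
[[believes Lee] [dog Paris]]: ((t -> (e -> t)) -> (t -> t)) applied to (t -> (e -> t)) yields (t -> t).
[yesterday clever]: (e -> t) and (t -> t) cannot combine by function application — type clash.

ill-typed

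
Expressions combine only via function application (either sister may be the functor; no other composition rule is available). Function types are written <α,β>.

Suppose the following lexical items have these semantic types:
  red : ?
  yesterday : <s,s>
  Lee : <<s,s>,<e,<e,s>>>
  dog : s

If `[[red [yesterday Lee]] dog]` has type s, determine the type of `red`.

<<e,<e,s>>,<s,s>>

[[red [yesterday Lee]] dog] is required to be s. dog : s cannot yield s as functor, so [red [yesterday Lee]] : <s,s>.
[red [yesterday Lee]] is required to be <s,s>. [yesterday Lee] : <e,<e,s>> cannot yield <s,s> as functor, so red : <<e,<e,s>>,<s,s>>.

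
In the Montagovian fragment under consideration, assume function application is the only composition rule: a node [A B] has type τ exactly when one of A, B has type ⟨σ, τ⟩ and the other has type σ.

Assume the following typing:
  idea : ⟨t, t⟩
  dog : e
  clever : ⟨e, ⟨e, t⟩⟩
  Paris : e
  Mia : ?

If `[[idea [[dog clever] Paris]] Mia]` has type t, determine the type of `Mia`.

⟨t, t⟩

For [[idea [[dog clever] Paris]] Mia] to have type t with [idea [[dog clever] Paris]] of type t, Mia must be the function: Mia : ⟨t, t⟩.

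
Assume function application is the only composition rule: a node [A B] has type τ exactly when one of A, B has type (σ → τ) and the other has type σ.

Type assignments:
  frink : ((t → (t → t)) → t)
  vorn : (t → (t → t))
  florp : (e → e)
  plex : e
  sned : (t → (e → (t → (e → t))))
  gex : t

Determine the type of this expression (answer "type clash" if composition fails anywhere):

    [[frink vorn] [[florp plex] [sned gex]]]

(e → t)

[frink vorn] — frink of type ((t → (t → t)) → t) combines with vorn of type (t → (t → t)): type t.
[florp plex] — florp of type (e → e) combines with plex of type e: type e.
[sned gex] — sned of type (t → (e → (t → (e → t)))) combines with gex of type t: type (e → (t → (e → t))).
[[florp plex] [sned gex]] — [sned gex] of type (e → (t → (e → t))) combines with [florp plex] of type e: type (t → (e → t)).
[[frink vorn] [[florp plex] [sned gex]]] — [[florp plex] [sned gex]] of type (t → (e → t)) combines with [frink vorn] of type t: type (e → t).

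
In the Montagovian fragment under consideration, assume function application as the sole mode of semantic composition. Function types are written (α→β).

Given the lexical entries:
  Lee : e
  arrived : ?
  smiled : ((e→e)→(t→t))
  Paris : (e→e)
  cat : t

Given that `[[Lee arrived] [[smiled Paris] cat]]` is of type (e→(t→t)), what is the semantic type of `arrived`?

For [[Lee arrived] [[smiled Paris] cat]] to have type (e→(t→t)) with [[smiled Paris] cat] of type t, [Lee arrived] must be the function: [Lee arrived] : (t→(e→(t→t))).
For [Lee arrived] to have type (t→(e→(t→t))) with Lee of type e, arrived must be the function: arrived : (e→(t→(e→(t→t)))).

(e→(t→(e→(t→t))))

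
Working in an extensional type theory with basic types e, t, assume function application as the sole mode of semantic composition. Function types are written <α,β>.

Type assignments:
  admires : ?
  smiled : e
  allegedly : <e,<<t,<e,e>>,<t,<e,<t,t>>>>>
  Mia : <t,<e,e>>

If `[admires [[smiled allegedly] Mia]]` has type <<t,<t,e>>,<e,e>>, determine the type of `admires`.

For [admires [[smiled allegedly] Mia]] to have type <<t,<t,e>>,<e,e>> with [[smiled allegedly] Mia] of type <t,<e,<t,t>>>, admires must be the function: admires : <<t,<e,<t,t>>>,<<t,<t,e>>,<e,e>>>.

<<t,<e,<t,t>>>,<<t,<t,e>>,<e,e>>>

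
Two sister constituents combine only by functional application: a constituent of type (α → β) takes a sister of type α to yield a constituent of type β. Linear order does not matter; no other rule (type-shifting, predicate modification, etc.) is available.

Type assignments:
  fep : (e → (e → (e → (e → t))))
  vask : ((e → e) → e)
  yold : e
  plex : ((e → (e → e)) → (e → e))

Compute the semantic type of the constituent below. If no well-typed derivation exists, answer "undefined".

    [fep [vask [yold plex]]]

At [yold plex]: neither e nor ((e → (e → e)) → (e → e)) can take the other as argument; the node is ill-typed.

undefined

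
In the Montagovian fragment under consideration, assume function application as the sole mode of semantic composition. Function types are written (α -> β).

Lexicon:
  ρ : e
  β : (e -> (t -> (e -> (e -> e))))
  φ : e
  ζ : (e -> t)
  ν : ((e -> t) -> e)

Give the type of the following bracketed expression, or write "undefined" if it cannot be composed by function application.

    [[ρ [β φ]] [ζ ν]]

[β φ]: (e -> (t -> (e -> (e -> e)))) applied to e yields (t -> (e -> (e -> e))).
At [ρ [β φ]]: neither e nor (t -> (e -> (e -> e))) can take the other as argument; the node is ill-typed.

undefined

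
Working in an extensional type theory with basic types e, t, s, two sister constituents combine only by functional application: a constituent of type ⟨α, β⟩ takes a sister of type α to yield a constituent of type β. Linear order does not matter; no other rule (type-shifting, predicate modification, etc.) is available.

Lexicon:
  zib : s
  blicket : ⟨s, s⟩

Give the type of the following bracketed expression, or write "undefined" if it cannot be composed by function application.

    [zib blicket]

[zib blicket]: functor blicket : ⟨s, s⟩, argument zib : s; result s.

s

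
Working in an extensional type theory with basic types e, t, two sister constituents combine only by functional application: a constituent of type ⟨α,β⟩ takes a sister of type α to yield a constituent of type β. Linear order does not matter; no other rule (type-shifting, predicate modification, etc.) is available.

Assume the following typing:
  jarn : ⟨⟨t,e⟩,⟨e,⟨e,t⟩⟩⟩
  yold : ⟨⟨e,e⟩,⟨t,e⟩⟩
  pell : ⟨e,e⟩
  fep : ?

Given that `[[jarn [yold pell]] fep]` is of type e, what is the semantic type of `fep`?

[[jarn [yold pell]] fep] is required to be e. [jarn [yold pell]] : ⟨e,⟨e,t⟩⟩ cannot yield e as functor, so fep : ⟨⟨e,⟨e,t⟩⟩,e⟩.

⟨⟨e,⟨e,t⟩⟩,e⟩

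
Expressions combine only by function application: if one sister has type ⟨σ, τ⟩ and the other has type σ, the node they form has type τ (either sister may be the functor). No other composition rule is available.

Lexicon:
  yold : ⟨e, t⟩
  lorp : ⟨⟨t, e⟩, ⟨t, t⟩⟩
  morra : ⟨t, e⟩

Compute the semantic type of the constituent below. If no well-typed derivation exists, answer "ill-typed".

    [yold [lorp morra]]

[lorp morra] — lorp of type ⟨⟨t, e⟩, ⟨t, t⟩⟩ combines with morra of type ⟨t, e⟩: type ⟨t, t⟩.
[yold [lorp morra]]: ⟨e, t⟩ with ⟨t, t⟩ — neither is a function whose domain matches the other; composition fails here.

ill-typed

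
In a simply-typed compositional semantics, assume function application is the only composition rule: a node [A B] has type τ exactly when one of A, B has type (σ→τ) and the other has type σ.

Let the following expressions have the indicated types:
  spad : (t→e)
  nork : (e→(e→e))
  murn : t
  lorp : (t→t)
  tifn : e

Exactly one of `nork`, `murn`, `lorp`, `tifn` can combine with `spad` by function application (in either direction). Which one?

nork : (e→(e→e)) — neither side's domain matches the other.
murn — combines: spad : (t→e) takes murn : t as argument, giving e.
lorp : (t→t) — neither side's domain matches the other.
tifn : e — neither side's domain matches the other.

murn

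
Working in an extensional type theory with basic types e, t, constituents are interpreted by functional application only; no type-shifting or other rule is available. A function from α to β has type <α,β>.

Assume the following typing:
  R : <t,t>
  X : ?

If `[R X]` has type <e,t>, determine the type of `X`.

<<t,t>,<e,t>>

[R X] must have type <e,t>. The sister R has type <t,t>; that is not a function onto <e,t>, so X must be the functor, of type <<t,t>,<e,t>>.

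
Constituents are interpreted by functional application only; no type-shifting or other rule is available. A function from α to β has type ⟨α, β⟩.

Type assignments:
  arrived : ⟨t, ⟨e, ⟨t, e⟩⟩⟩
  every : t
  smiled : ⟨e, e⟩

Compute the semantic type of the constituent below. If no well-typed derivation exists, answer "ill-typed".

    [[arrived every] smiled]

[arrived every]: arrived is ⟨t, ⟨e, ⟨t, e⟩⟩⟩, every is t; result ⟨e, ⟨t, e⟩⟩.
[[arrived every] smiled]: ⟨e, ⟨t, e⟩⟩ and ⟨e, e⟩ cannot combine by function application — type clash.

ill-typed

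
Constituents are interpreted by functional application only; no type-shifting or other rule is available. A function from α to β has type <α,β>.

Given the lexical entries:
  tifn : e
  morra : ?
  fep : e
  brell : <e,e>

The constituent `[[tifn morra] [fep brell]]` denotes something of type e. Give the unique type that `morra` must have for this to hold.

<e,<e,e>>

At [[tifn morra] [fep brell]] (required: e): [fep brell] is e, which is not a function with range e; hence [tifn morra] is the functor — type <e,e>.
At [tifn morra] (required: <e,e>): tifn is e, which is not a function with range <e,e>; hence morra is the functor — type <e,<e,e>>.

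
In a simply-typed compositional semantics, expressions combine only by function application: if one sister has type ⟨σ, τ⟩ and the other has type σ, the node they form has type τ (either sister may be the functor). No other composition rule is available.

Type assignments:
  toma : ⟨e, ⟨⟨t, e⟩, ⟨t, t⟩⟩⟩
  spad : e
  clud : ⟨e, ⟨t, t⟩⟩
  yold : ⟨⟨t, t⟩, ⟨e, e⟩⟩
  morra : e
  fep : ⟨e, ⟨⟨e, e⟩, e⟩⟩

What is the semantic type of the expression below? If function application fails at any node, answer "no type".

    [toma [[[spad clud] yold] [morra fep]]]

[spad clud]: functor clud : ⟨e, ⟨t, t⟩⟩, argument spad : e; result ⟨t, t⟩.
[[spad clud] yold]: functor yold : ⟨⟨t, t⟩, ⟨e, e⟩⟩, argument [spad clud] : ⟨t, t⟩; result ⟨e, e⟩.
[morra fep]: functor fep : ⟨e, ⟨⟨e, e⟩, e⟩⟩, argument morra : e; result ⟨⟨e, e⟩, e⟩.
[[[spad clud] yold] [morra fep]]: functor [morra fep] : ⟨⟨e, e⟩, e⟩, argument [[spad clud] yold] : ⟨e, e⟩; result e.
[toma [[[spad clud] yold] [morra fep]]]: functor toma : ⟨e, ⟨⟨t, e⟩, ⟨t, t⟩⟩⟩, argument [[[spad clud] yold] [morra fep]] : e; result ⟨⟨t, e⟩, ⟨t, t⟩⟩.

⟨⟨t, e⟩, ⟨t, t⟩⟩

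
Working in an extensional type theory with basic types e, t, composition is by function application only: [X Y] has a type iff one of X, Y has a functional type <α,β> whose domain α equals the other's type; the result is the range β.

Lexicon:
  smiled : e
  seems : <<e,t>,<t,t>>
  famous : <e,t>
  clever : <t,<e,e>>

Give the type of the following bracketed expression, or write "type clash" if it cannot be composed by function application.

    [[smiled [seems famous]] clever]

type clash

[seems famous] — seems of type <<e,t>,<t,t>> combines with famous of type <e,t>: type <t,t>.
[smiled [seems famous]]: e with <t,t> — neither is a function whose domain matches the other; composition fails here.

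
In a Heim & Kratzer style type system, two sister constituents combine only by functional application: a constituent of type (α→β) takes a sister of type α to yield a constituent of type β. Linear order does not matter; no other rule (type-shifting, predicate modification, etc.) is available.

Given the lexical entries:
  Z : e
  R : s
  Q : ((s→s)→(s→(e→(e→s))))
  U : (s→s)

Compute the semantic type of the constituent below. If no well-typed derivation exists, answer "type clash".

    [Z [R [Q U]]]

[Q U]: functor Q : ((s→s)→(s→(e→(e→s)))), argument U : (s→s); result (s→(e→(e→s))).
[R [Q U]]: functor [Q U] : (s→(e→(e→s))), argument R : s; result (e→(e→s)).
[Z [R [Q U]]]: functor [R [Q U]] : (e→(e→s)), argument Z : e; result (e→s).

(e→s)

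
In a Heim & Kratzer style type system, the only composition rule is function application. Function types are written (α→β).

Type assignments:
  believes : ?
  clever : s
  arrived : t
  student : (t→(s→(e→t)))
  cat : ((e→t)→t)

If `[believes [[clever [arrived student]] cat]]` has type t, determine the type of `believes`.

[believes [[clever [arrived student]] cat]] must have type t. The sister [[clever [arrived student]] cat] has type t; that is not a function onto t, so believes must be the functor, of type (t→t).

(t→t)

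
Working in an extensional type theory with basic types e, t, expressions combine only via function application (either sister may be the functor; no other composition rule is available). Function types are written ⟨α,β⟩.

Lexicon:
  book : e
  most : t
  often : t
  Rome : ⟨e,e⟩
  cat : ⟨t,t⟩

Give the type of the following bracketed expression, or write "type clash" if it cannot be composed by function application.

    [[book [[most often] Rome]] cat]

type clash

At [most often]: neither t nor t can take the other as argument; the node is ill-typed.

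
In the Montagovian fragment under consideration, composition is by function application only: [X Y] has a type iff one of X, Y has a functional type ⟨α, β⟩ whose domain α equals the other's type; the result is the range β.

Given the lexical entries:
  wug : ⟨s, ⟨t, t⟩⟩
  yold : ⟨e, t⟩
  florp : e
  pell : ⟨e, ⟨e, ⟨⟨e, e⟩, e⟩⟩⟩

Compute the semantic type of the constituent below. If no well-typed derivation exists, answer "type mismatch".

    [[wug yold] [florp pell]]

type mismatch

At [wug yold]: neither ⟨s, ⟨t, t⟩⟩ nor ⟨e, t⟩ can take the other as argument; the node is ill-typed.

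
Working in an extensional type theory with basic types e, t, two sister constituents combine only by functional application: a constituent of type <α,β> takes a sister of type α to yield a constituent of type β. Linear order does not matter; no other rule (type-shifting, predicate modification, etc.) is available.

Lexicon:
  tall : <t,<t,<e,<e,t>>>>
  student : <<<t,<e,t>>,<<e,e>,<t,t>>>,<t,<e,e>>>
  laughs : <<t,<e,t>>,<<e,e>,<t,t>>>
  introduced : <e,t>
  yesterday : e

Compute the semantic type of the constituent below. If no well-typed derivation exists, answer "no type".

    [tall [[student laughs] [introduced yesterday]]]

no type

[student laughs]: student is <<<t,<e,t>>,<<e,e>,<t,t>>>,<t,<e,e>>>, laughs is <<t,<e,t>>,<<e,e>,<t,t>>>; result <t,<e,e>>.
[introduced yesterday]: introduced is <e,t>, yesterday is e; result t.
[[student laughs] [introduced yesterday]]: [student laughs] is <t,<e,e>>, [introduced yesterday] is t; result <e,e>.
[tall [[student laughs] [introduced yesterday]]]: <t,<t,<e,<e,t>>>> with <e,e> — neither is a function whose domain matches the other; composition fails here.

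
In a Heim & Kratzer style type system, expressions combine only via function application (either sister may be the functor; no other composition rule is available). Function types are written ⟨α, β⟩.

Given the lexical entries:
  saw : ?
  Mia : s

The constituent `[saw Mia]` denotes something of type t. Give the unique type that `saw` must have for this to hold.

For [saw Mia] to have type t with Mia of type s, saw must be the function: saw : ⟨s, t⟩.

⟨s, t⟩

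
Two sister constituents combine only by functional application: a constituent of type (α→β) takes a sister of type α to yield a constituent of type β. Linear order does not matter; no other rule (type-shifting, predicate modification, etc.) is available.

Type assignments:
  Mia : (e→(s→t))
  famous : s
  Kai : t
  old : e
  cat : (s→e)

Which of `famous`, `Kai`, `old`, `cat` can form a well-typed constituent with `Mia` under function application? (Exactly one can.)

old

famous : s — does not combine with Mia.
Kai : t — does not combine with Mia.
old — combines: Mia : (e→(s→t)) takes old : e as argument, giving (s→t).
cat : (s→e) — does not combine with Mia.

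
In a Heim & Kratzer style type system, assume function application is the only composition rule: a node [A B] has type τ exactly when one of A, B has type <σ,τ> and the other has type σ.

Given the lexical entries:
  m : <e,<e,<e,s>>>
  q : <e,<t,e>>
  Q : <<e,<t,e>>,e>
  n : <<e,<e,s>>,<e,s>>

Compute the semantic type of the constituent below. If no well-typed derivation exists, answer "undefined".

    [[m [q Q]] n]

[q Q]: functor Q : <<e,<t,e>>,e>, argument q : <e,<t,e>>; result e.
[m [q Q]]: functor m : <e,<e,<e,s>>>, argument [q Q] : e; result <e,<e,s>>.
[[m [q Q]] n]: functor n : <<e,<e,s>>,<e,s>>, argument [m [q Q]] : <e,<e,s>>; result <e,s>.

<e,s>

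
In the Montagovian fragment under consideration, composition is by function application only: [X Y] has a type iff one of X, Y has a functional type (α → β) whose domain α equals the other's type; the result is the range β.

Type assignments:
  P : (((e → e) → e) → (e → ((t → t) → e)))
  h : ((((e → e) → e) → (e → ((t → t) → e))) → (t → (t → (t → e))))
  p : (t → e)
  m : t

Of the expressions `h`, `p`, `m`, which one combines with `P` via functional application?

h

h — combines: h : ((((e → e) → e) → (e → ((t → t) → e))) → (t → (t → (t → e)))) takes P : (((e → e) → e) → (e → ((t → t) → e))) as argument, giving (t → (t → (t → e))).
p : (t → e) — no; P wants ((e → e) → e), and p wants t.
m : t — no; P wants ((e → e) → e), and m wants nothing (atomic).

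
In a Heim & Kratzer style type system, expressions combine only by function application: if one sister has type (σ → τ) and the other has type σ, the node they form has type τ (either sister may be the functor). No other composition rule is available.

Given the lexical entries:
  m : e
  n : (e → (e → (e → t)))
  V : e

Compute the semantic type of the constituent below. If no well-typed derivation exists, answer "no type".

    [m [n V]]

(e → t)

[n V] — n of type (e → (e → (e → t))) combines with V of type e: type (e → (e → t)).
[m [n V]] — [n V] of type (e → (e → t)) combines with m of type e: type (e → t).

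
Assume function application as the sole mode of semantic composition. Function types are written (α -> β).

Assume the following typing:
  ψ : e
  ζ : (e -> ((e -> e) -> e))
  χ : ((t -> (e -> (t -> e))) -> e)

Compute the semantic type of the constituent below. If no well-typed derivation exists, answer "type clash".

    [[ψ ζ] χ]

[ψ ζ]: functor ζ : (e -> ((e -> e) -> e)), argument ψ : e; result ((e -> e) -> e).
At [[ψ ζ] χ]: neither ((e -> e) -> e) nor ((t -> (e -> (t -> e))) -> e) can take the other as argument; the node is ill-typed.

type clash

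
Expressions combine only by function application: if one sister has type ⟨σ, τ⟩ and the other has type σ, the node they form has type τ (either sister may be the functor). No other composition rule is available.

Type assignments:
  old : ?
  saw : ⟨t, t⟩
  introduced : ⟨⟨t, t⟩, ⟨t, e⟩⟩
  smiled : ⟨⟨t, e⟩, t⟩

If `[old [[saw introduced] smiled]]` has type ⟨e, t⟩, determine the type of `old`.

[old [[saw introduced] smiled]] is required to be ⟨e, t⟩. [[saw introduced] smiled] : t cannot yield ⟨e, t⟩ as functor, so old : ⟨t, ⟨e, t⟩⟩.

⟨t, ⟨e, t⟩⟩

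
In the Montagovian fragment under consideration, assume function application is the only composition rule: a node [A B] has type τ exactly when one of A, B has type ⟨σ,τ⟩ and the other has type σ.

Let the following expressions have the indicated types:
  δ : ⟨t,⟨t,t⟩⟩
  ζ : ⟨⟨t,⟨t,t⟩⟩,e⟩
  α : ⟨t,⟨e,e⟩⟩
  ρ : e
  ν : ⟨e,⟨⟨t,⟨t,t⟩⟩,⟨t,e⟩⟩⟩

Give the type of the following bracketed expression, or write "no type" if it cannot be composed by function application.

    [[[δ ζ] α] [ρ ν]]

[δ ζ]: ζ is ⟨⟨t,⟨t,t⟩⟩,e⟩, δ is ⟨t,⟨t,t⟩⟩; result e.
[[δ ζ] α]: e with ⟨t,⟨e,e⟩⟩ — neither is a function whose domain matches the other; composition fails here.

no type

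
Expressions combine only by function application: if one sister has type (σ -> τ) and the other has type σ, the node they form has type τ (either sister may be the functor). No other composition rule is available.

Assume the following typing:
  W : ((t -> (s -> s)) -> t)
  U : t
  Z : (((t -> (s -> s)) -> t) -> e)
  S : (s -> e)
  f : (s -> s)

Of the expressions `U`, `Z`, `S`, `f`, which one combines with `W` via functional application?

Z

U : t — W needs (t -> (s -> s)); U needs nothing (atomic); neither fits.
Z — combines: Z : (((t -> (s -> s)) -> t) -> e) takes W : ((t -> (s -> s)) -> t) as argument, giving e.
S : (s -> e) — W needs (t -> (s -> s)); S needs s; neither fits.
f : (s -> s) — W needs (t -> (s -> s)); f needs s; neither fits.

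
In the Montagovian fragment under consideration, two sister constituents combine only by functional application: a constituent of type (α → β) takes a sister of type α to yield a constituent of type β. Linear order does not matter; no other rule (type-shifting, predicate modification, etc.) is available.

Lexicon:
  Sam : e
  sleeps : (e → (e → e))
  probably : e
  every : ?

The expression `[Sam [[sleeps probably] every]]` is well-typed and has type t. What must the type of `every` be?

((e → e) → (e → t))

At [Sam [[sleeps probably] every]] (required: t): Sam is e, which is not a function with range t; hence [[sleeps probably] every] is the functor — type (e → t).
At [[sleeps probably] every] (required: (e → t)): [sleeps probably] is (e → e), which is not a function with range (e → t); hence every is the functor — type ((e → e) → (e → t)).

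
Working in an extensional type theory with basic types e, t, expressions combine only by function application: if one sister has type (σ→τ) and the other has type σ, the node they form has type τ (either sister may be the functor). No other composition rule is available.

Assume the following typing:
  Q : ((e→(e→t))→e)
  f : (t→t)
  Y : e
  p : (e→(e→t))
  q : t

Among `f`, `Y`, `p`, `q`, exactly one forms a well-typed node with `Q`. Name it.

f : (t→t) — no; Q wants (e→(e→t)), and f wants t.
Y : e — no; Q wants (e→(e→t)), and Y wants nothing (atomic).
p — combines: Q : ((e→(e→t))→e) takes p : (e→(e→t)) as argument, giving e.
q : t — no; Q wants (e→(e→t)), and q wants nothing (atomic).

p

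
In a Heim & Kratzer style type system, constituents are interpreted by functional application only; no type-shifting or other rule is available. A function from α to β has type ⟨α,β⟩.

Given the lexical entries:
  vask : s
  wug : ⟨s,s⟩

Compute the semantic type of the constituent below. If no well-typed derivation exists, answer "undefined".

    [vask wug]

s

At [vask wug], wug : ⟨s,s⟩ takes vask : s, giving s.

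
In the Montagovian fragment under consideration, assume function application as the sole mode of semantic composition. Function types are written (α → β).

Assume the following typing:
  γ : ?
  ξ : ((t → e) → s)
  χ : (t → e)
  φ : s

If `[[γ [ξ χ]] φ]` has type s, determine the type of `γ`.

(s → (s → s))

For [[γ [ξ χ]] φ] to have type s with φ of type s, [γ [ξ χ]] must be the function: [γ [ξ χ]] : (s → s).
For [γ [ξ χ]] to have type (s → s) with [ξ χ] of type s, γ must be the function: γ : (s → (s → s)).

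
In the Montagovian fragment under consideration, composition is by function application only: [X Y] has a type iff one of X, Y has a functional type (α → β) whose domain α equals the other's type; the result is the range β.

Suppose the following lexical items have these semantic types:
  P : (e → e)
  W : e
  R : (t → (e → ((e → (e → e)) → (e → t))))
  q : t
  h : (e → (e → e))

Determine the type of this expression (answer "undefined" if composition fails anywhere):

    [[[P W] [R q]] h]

[P W]: (e → e) applied to e yields e.
[R q]: (t → (e → ((e → (e → e)) → (e → t)))) applied to t yields (e → ((e → (e → e)) → (e → t))).
[[P W] [R q]]: (e → ((e → (e → e)) → (e → t))) applied to e yields ((e → (e → e)) → (e → t)).
[[[P W] [R q]] h]: ((e → (e → e)) → (e → t)) applied to (e → (e → e)) yields (e → t).

(e → t)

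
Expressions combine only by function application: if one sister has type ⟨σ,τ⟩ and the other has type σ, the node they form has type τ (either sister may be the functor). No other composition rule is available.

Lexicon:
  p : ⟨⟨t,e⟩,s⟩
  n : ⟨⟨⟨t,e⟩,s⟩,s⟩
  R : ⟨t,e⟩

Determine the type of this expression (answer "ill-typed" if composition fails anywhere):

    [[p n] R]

ill-typed

[p n]: functor n : ⟨⟨⟨t,e⟩,s⟩,s⟩, argument p : ⟨⟨t,e⟩,s⟩; result s.
[[p n] R]: s with ⟨t,e⟩ — neither is a function whose domain matches the other; composition fails here.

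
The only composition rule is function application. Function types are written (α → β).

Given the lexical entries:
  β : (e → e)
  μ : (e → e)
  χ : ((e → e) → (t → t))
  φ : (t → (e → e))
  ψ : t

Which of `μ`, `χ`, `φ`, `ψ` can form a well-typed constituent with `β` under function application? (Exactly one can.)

μ : (e → e) — neither side's domain matches the other.
χ — combines: χ : ((e → e) → (t → t)) takes β : (e → e) as argument, giving (t → t).
φ : (t → (e → e)) — neither side's domain matches the other.
ψ : t — neither side's domain matches the other.

χ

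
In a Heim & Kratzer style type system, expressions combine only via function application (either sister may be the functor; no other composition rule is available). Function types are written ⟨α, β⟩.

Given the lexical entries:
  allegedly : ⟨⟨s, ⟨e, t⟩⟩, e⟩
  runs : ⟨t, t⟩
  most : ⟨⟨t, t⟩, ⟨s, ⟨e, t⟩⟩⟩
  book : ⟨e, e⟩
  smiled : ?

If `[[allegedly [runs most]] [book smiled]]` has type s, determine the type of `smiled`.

⟨⟨e, e⟩, ⟨e, s⟩⟩

At [[allegedly [runs most]] [book smiled]] (required: s): [allegedly [runs most]] is e, which is not a function with range s; hence [book smiled] is the functor — type ⟨e, s⟩.
At [book smiled] (required: ⟨e, s⟩): book is ⟨e, e⟩, which is not a function with range ⟨e, s⟩; hence smiled is the functor — type ⟨⟨e, e⟩, ⟨e, s⟩⟩.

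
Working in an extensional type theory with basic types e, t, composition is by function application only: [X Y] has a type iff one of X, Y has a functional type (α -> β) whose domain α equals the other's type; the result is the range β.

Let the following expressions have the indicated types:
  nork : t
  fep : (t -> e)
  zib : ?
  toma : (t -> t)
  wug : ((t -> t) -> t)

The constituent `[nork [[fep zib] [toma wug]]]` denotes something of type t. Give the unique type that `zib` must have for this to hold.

((t -> e) -> (t -> (t -> t)))

[nork [[fep zib] [toma wug]]] is required to be t. nork : t cannot yield t as functor, so [[fep zib] [toma wug]] : (t -> t).
[[fep zib] [toma wug]] is required to be (t -> t). [toma wug] : t cannot yield (t -> t) as functor, so [fep zib] : (t -> (t -> t)).
[fep zib] is required to be (t -> (t -> t)). fep : (t -> e) cannot yield (t -> (t -> t)) as functor, so zib : ((t -> e) -> (t -> (t -> t))).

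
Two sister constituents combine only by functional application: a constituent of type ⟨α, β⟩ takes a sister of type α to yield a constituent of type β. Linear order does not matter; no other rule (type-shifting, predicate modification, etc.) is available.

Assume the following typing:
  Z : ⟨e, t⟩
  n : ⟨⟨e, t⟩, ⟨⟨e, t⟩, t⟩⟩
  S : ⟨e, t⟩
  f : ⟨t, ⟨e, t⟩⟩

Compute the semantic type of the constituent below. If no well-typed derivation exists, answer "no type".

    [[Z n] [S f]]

no type

[Z n]: ⟨⟨e, t⟩, ⟨⟨e, t⟩, t⟩⟩ applied to ⟨e, t⟩ yields ⟨⟨e, t⟩, t⟩.
At [S f]: neither ⟨e, t⟩ nor ⟨t, ⟨e, t⟩⟩ can take the other as argument; the node is ill-typed.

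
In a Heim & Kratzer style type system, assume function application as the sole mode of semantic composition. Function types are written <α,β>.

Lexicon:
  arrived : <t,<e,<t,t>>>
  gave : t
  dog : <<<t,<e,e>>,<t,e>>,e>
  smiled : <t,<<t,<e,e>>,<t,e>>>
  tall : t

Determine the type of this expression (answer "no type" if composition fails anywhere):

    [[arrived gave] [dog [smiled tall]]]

<t,t>

[arrived gave] — arrived of type <t,<e,<t,t>>> combines with gave of type t: type <e,<t,t>>.
[smiled tall] — smiled of type <t,<<t,<e,e>>,<t,e>>> combines with tall of type t: type <<t,<e,e>>,<t,e>>.
[dog [smiled tall]] — dog of type <<<t,<e,e>>,<t,e>>,e> combines with [smiled tall] of type <<t,<e,e>>,<t,e>>: type e.
[[arrived gave] [dog [smiled tall]]] — [arrived gave] of type <e,<t,t>> combines with [dog [smiled tall]] of type e: type <t,t>.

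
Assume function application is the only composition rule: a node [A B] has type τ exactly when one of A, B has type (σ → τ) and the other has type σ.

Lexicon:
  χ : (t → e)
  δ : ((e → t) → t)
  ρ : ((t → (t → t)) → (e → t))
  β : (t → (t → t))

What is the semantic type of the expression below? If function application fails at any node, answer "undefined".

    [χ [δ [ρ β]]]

e

[ρ β] — ρ of type ((t → (t → t)) → (e → t)) combines with β of type (t → (t → t)): type (e → t).
[δ [ρ β]] — δ of type ((e → t) → t) combines with [ρ β] of type (e → t): type t.
[χ [δ [ρ β]]] — χ of type (t → e) combines with [δ [ρ β]] of type t: type e.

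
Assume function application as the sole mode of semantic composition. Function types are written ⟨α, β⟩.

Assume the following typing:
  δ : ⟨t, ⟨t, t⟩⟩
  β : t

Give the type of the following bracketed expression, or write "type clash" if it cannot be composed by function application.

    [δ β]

[δ β]: ⟨t, ⟨t, t⟩⟩ applied to t yields ⟨t, t⟩.

⟨t, t⟩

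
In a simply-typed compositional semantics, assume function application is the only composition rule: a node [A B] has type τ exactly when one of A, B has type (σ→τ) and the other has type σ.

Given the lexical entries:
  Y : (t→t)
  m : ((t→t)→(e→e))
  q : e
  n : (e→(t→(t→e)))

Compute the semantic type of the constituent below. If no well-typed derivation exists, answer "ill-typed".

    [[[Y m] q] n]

At [Y m], m : ((t→t)→(e→e)) takes Y : (t→t), giving (e→e).
At [[Y m] q], [Y m] : (e→e) takes q : e, giving e.
At [[[Y m] q] n], n : (e→(t→(t→e))) takes [[Y m] q] : e, giving (t→(t→e)).

(t→(t→e))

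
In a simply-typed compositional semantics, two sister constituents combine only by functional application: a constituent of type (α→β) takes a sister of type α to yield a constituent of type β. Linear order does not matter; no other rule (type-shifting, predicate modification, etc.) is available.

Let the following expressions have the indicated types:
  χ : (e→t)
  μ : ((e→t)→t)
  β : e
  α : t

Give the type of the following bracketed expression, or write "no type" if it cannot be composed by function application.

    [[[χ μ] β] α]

At [χ μ], μ : ((e→t)→t) takes χ : (e→t), giving t.
[[χ μ] β]: t and e cannot combine by function application — type clash.

no type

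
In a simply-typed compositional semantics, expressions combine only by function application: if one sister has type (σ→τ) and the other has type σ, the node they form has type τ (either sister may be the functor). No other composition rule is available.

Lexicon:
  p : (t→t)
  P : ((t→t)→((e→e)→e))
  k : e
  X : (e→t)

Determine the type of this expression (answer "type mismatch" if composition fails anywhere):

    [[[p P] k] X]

type mismatch

[p P]: ((t→t)→((e→e)→e)) applied to (t→t) yields ((e→e)→e).
[[p P] k]: ((e→e)→e) and e cannot combine by function application — type clash.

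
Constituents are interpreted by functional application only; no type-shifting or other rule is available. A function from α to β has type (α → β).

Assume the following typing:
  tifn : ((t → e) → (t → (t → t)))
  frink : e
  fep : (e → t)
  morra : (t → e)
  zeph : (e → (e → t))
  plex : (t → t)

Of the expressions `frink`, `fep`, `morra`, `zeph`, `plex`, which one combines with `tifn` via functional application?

morra

frink : e — tifn needs (t → e); frink needs nothing (atomic); neither fits.
fep : (e → t) — tifn needs (t → e); fep needs e; neither fits.
morra — combines: tifn : ((t → e) → (t → (t → t))) takes morra : (t → e) as argument, giving (t → (t → t)).
zeph : (e → (e → t)) — tifn needs (t → e); zeph needs e; neither fits.
plex : (t → t) — tifn needs (t → e); plex needs t; neither fits.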